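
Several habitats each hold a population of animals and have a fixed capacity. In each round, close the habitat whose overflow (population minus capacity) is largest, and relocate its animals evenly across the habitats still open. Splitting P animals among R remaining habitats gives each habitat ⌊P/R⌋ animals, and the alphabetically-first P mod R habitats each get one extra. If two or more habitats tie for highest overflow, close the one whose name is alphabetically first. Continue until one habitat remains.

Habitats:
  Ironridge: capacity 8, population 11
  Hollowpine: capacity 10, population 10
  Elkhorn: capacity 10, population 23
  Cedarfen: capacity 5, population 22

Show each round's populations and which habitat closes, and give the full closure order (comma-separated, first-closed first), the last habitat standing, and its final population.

Closure order: Cedarfen, Elkhorn, Ironridge
Last habitat: Hollowpine with 66 animals

Round 1: Cedarfen=22 Elkhorn=23 Hollowpine=10 Ironridge=11 → close Cedarfen (overflow 17)
  22÷3 = 7 each, +1 to first 1
Round 2: Elkhorn=31 Hollowpine=17 Ironridge=18 → close Elkhorn (overflow 21)
  31÷2 = 15 each, +1 to first 1
Round 3: Hollowpine=33 Ironridge=33 → close Ironridge (overflow 25)
  33÷1 = 33 each, +1 to first 0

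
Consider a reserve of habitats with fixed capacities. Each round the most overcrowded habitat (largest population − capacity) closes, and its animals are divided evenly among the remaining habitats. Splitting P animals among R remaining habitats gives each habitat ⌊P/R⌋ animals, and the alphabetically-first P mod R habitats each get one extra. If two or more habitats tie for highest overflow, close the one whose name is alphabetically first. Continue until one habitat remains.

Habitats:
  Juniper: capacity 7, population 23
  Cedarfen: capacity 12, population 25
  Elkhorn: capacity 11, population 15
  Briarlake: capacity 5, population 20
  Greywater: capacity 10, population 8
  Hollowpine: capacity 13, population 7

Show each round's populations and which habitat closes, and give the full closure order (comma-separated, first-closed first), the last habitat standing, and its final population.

Round 1: Briarlake=20 Cedarfen=25 Elkhorn=15 Greywater=8 Hollowpine=7 Juniper=23 → close Juniper (overflow 16)
  23÷5 = 4 each, +1 to first 3
Round 2: Briarlake=25 Cedarfen=30 Elkhorn=20 Greywater=12 Hollowpine=11 → close Briarlake (overflow 20)
  25÷4 = 6 each, +1 to first 1
Round 3: Cedarfen=37 Elkhorn=26 Greywater=18 Hollowpine=17 → close Cedarfen (overflow 25)
  37÷3 = 12 each, +1 to first 1
Round 4: Elkhorn=39 Greywater=30 Hollowpine=29 → close Elkhorn (overflow 28)
  39÷2 = 19 each, +1 to first 1
Round 5: Greywater=50 Hollowpine=48 → close Greywater (overflow 40)
  50÷1 = 50 each, +1 to first 0

Closure order: Juniper, Briarlake, Cedarfen, Elkhorn, Greywater
Last habitat: Hollowpine with 98 animals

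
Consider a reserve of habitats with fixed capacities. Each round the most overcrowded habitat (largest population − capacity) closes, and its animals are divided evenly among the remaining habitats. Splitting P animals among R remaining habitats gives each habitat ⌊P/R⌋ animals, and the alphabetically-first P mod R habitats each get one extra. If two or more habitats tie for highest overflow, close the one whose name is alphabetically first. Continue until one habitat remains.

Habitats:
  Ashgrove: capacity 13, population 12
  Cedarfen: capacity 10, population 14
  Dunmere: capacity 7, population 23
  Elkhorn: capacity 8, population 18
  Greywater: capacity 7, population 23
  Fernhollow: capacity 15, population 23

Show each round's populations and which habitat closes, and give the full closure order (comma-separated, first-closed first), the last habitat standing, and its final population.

Round 1: Ashgrove=12 Cedarfen=14 Dunmere=23 Elkhorn=18 Fernhollow=23 Greywater=23 → close Dunmere (overflow 16)
  23÷5 = 4 each, +1 to first 3
Round 2: Ashgrove=17 Cedarfen=19 Elkhorn=23 Fernhollow=27 Greywater=27 → close Greywater (overflow 20)
  27÷4 = 6 each, +1 to first 3
Round 3: Ashgrove=24 Cedarfen=26 Elkhorn=30 Fernhollow=33 → close Elkhorn (overflow 22)
  30÷3 = 10 each, +1 to first 0
Round 4: Ashgrove=34 Cedarfen=36 Fernhollow=43 → close Fernhollow (overflow 28)
  43÷2 = 21 each, +1 to first 1
Round 5: Ashgrove=56 Cedarfen=57 → close Cedarfen (overflow 47)
  57÷1 = 57 each, +1 to first 0

Closure order: Dunmere, Greywater, Elkhorn, Fernhollow, Cedarfen
Last habitat: Ashgrove with 113 animals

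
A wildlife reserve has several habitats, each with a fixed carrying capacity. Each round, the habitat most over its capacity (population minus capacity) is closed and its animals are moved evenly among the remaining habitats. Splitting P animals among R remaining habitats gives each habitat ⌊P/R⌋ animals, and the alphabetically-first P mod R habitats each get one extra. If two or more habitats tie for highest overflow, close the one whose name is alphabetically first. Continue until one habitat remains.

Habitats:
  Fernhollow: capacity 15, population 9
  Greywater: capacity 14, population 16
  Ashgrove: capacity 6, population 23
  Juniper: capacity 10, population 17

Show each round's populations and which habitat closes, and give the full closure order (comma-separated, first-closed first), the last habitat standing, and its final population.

Closure order: Ashgrove, Juniper, Greywater
Last habitat: Fernhollow with 65 animals

Round 1: Ashgrove=23 Fernhollow=9 Greywater=16 Juniper=17 → close Ashgrove (overflow 17)
  23÷3 = 7 each, +1 to first 2
Round 2: Fernhollow=17 Greywater=24 Juniper=24 → close Juniper (overflow 14)
  24÷2 = 12 each, +1 to first 0
Round 3: Fernhollow=29 Greywater=36 → close Greywater (overflow 22)
  36÷1 = 36 each, +1 to first 0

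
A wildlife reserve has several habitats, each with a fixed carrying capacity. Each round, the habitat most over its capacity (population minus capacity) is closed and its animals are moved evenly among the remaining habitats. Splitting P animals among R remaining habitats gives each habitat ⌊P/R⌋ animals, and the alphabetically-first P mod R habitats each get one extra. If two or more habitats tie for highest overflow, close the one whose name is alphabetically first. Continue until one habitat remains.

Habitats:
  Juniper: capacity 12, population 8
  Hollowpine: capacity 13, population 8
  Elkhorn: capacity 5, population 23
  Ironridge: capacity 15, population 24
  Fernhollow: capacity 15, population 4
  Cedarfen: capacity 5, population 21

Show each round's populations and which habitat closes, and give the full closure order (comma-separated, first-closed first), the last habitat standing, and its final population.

Closure order: Elkhorn, Cedarfen, Ironridge, Hollowpine, Juniper
Last habitat: Fernhollow with 88 animals

Round 1: Cedarfen=21 Elkhorn=23 Fernhollow=4 Hollowpine=8 Ironridge=24 Juniper=8 → close Elkhorn (overflow 18)
  23÷5 = 4 each, +1 to first 3
Round 2: Cedarfen=26 Fernhollow=9 Hollowpine=13 Ironridge=28 Juniper=12 → close Cedarfen (overflow 21)
  26÷4 = 6 each, +1 to first 2
Round 3: Fernhollow=16 Hollowpine=20 Ironridge=34 Juniper=18 → close Ironridge (overflow 19)
  34÷3 = 11 each, +1 to first 1
Round 4: Fernhollow=28 Hollowpine=31 Juniper=29 → close Hollowpine (overflow 18)
  31÷2 = 15 each, +1 to first 1
Round 5: Fernhollow=44 Juniper=44 → close Juniper (overflow 32)
  44÷1 = 44 each, +1 to first 0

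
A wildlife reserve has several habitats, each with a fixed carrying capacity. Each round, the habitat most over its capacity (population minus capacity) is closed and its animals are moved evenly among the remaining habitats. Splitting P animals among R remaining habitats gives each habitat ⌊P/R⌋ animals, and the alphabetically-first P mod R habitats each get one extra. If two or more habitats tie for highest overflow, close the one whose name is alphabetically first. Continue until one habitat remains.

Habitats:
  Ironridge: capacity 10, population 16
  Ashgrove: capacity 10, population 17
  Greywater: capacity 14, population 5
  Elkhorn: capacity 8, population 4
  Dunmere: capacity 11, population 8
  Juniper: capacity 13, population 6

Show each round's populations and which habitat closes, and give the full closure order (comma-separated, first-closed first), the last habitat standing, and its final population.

Round 1: Ashgrove=17 Dunmere=8 Elkhorn=4 Greywater=5 Ironridge=16 Juniper=6 → close Ashgrove (overflow 7)
  17÷5 = 3 each, +1 to first 2
Round 2: Dunmere=12 Elkhorn=8 Greywater=8 Ironridge=19 Juniper=9 → close Ironridge (overflow 9)
  19÷4 = 4 each, +1 to first 3
Round 3: Dunmere=17 Elkhorn=13 Greywater=13 Juniper=13 → close Dunmere (overflow 6)
  17÷3 = 5 each, +1 to first 2
Round 4: Elkhorn=19 Greywater=19 Juniper=18 → close Elkhorn (overflow 11)
  19÷2 = 9 each, +1 to first 1
Round 5: Greywater=29 Juniper=27 → close Greywater (overflow 15)
  29÷1 = 29 each, +1 to first 0

Closure order: Ashgrove, Ironridge, Dunmere, Elkhorn, Greywater
Last habitat: Juniper with 56 animals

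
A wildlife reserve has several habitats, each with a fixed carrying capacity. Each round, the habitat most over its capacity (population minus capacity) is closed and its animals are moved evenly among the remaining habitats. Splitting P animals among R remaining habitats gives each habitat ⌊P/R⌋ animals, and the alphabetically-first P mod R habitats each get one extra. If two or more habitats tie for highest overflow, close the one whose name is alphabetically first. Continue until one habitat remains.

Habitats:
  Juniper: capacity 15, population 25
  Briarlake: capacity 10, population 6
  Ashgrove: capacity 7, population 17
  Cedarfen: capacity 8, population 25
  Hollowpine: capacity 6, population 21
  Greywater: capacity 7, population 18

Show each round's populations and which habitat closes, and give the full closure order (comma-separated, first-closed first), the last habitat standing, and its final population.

Closure order: Cedarfen, Hollowpine, Ashgrove, Greywater, Juniper
Last habitat: Briarlake with 112 animals

Round 1: Ashgrove=17 Briarlake=6 Cedarfen=25 Greywater=18 Hollowpine=21 Juniper=25 → close Cedarfen (overflow 17)
  25÷5 = 5 each, +1 to first 0
Round 2: Ashgrove=22 Briarlake=11 Greywater=23 Hollowpine=26 Juniper=30 → close Hollowpine (overflow 20)
  26÷4 = 6 each, +1 to first 2
Round 3: Ashgrove=29 Briarlake=18 Greywater=29 Juniper=36 → close Ashgrove (overflow 22)
  29÷3 = 9 each, +1 to first 2
Round 4: Briarlake=28 Greywater=39 Juniper=45 → close Greywater (overflow 32)
  39÷2 = 19 each, +1 to first 1
Round 5: Briarlake=48 Juniper=64 → close Juniper (overflow 49)
  64÷1 = 64 each, +1 to first 0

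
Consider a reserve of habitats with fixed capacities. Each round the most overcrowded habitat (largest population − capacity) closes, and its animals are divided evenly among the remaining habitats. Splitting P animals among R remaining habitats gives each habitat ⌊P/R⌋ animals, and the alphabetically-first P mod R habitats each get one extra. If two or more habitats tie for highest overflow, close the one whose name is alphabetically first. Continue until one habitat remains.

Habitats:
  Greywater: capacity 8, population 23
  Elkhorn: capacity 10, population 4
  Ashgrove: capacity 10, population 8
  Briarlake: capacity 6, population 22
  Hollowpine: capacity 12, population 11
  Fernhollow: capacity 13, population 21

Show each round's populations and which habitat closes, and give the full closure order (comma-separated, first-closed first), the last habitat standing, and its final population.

Closure order: Briarlake, Greywater, Fernhollow, Ashgrove, Hollowpine
Last habitat: Elkhorn with 89 animals

Round 1: Ashgrove=8 Briarlake=22 Elkhorn=4 Fernhollow=21 Greywater=23 Hollowpine=11 → close Briarlake (overflow 16)
  22÷5 = 4 each, +1 to first 2
Round 2: Ashgrove=13 Elkhorn=9 Fernhollow=25 Greywater=27 Hollowpine=15 → close Greywater (overflow 19)
  27÷4 = 6 each, +1 to first 3
Round 3: Ashgrove=20 Elkhorn=16 Fernhollow=32 Hollowpine=21 → close Fernhollow (overflow 19)
  32÷3 = 10 each, +1 to first 2
Round 4: Ashgrove=31 Elkhorn=27 Hollowpine=31 → close Ashgrove (overflow 21)
  31÷2 = 15 each, +1 to first 1
Round 5: Elkhorn=43 Hollowpine=46 → close Hollowpine (overflow 34)
  46÷1 = 46 each, +1 to first 0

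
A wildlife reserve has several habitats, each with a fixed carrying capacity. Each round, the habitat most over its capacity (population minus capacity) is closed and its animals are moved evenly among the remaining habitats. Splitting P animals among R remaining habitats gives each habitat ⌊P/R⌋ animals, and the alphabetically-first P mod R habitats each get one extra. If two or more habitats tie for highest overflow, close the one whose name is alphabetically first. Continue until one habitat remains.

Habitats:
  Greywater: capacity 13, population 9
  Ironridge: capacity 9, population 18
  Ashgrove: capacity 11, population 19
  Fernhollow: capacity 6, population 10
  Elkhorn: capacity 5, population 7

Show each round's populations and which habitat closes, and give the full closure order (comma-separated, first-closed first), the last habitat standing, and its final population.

Closure order: Ironridge, Ashgrove, Fernhollow, Elkhorn
Last habitat: Greywater with 63 animals

Round 1: Ashgrove=19 Elkhorn=7 Fernhollow=10 Greywater=9 Ironridge=18 → close Ironridge (overflow 9)
  18÷4 = 4 each, +1 to first 2
Round 2: Ashgrove=24 Elkhorn=12 Fernhollow=14 Greywater=13 → close Ashgrove (overflow 13)
  24÷3 = 8 each, +1 to first 0
Round 3: Elkhorn=20 Fernhollow=22 Greywater=21 → close Fernhollow (overflow 16)
  22÷2 = 11 each, +1 to first 0
Round 4: Elkhorn=31 Greywater=32 → close Elkhorn (overflow 26)
  31÷1 = 31 each, +1 to first 0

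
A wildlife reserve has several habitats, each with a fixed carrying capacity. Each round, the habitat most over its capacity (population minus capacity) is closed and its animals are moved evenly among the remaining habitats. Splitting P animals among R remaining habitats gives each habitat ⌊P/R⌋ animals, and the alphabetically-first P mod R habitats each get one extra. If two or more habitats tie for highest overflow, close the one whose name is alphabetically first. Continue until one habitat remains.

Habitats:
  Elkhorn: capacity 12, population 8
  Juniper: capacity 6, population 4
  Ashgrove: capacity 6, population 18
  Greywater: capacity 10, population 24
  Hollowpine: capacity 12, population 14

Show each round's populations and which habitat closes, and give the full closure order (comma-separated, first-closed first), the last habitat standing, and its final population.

Closure order: Greywater, Ashgrove, Hollowpine, Juniper
Last habitat: Elkhorn with 68 animals

Round 1: Ashgrove=18 Elkhorn=8 Greywater=24 Hollowpine=14 Juniper=4 → close Greywater (overflow 14)
  24÷4 = 6 each, +1 to first 0
Round 2: Ashgrove=24 Elkhorn=14 Hollowpine=20 Juniper=10 → close Ashgrove (overflow 18)
  24÷3 = 8 each, +1 to first 0
Round 3: Elkhorn=22 Hollowpine=28 Juniper=18 → close Hollowpine (overflow 16)
  28÷2 = 14 each, +1 to first 0
Round 4: Elkhorn=36 Juniper=32 → close Juniper (overflow 26)
  32÷1 = 32 each, +1 to first 0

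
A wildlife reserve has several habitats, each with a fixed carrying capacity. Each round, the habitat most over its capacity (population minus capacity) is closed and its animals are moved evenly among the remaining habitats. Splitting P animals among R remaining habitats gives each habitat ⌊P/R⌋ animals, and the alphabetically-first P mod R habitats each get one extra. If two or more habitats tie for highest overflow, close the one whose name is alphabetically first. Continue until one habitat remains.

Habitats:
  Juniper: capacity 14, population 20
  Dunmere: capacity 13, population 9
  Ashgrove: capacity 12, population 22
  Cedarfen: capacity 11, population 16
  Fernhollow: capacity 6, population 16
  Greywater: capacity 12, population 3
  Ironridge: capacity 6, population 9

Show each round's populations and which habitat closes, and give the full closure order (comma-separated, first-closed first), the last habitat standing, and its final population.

Round 1: Ashgrove=22 Cedarfen=16 Dunmere=9 Fernhollow=16 Greywater=3 Ironridge=9 Juniper=20 → close Ashgrove (overflow 10)
  22÷6 = 3 each, +1 to first 4
Round 2: Cedarfen=20 Dunmere=13 Fernhollow=20 Greywater=7 Ironridge=12 Juniper=23 → close Fernhollow (overflow 14)
  20÷5 = 4 each, +1 to first 0
Round 3: Cedarfen=24 Dunmere=17 Greywater=11 Ironridge=16 Juniper=27 → close Cedarfen (overflow 13)
  24÷4 = 6 each, +1 to first 0
Round 4: Dunmere=23 Greywater=17 Ironridge=22 Juniper=33 → close Juniper (overflow 19)
  33÷3 = 11 each, +1 to first 0
Round 5: Dunmere=34 Greywater=28 Ironridge=33 → close Ironridge (overflow 27)
  33÷2 = 16 each, +1 to first 1
Round 6: Dunmere=51 Greywater=44 → close Dunmere (overflow 38)
  51÷1 = 51 each, +1 to first 0

Closure order: Ashgrove, Fernhollow, Cedarfen, Juniper, Ironridge, Dunmere
Last habitat: Greywater with 95 animals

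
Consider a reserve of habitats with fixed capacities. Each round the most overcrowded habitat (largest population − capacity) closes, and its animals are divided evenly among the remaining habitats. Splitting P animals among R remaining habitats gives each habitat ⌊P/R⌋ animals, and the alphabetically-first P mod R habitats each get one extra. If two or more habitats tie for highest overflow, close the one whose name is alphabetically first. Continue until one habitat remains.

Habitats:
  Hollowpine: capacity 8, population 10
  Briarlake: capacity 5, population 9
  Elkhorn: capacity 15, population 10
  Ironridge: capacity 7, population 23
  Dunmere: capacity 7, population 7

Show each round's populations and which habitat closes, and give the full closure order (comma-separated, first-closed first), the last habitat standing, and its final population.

Round 1: Briarlake=9 Dunmere=7 Elkhorn=10 Hollowpine=10 Ironridge=23 → close Ironridge (overflow 16)
  23÷4 = 5 each, +1 to first 3
Round 2: Briarlake=15 Dunmere=13 Elkhorn=16 Hollowpine=15 → close Briarlake (overflow 10)
  15÷3 = 5 each, +1 to first 0
Round 3: Dunmere=18 Elkhorn=21 Hollowpine=20 → close Hollowpine (overflow 12)
  20÷2 = 10 each, +1 to first 0
Round 4: Dunmere=28 Elkhorn=31 → close Dunmere (overflow 21)
  28÷1 = 28 each, +1 to first 0

Closure order: Ironridge, Briarlake, Hollowpine, Dunmere
Last habitat: Elkhorn with 59 animals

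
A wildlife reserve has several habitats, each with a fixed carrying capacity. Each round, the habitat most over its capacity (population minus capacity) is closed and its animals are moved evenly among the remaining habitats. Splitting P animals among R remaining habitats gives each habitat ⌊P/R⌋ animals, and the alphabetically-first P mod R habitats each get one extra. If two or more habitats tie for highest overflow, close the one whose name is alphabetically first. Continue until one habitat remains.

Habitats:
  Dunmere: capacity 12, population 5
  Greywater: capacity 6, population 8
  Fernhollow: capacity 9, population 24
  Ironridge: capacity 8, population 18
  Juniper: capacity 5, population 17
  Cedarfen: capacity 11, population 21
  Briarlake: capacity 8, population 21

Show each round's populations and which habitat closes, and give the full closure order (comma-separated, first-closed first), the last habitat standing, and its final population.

Round 1: Briarlake=21 Cedarfen=21 Dunmere=5 Fernhollow=24 Greywater=8 Ironridge=18 Juniper=17 → close Fernhollow (overflow 15)
  24÷6 = 4 each, +1 to first 0
Round 2: Briarlake=25 Cedarfen=25 Dunmere=9 Greywater=12 Ironridge=22 Juniper=21 → close Briarlake (overflow 17)
  25÷5 = 5 each, +1 to first 0
Round 3: Cedarfen=30 Dunmere=14 Greywater=17 Ironridge=27 Juniper=26 → close Juniper (overflow 21)
  26÷4 = 6 each, +1 to first 2
Round 4: Cedarfen=37 Dunmere=21 Greywater=23 Ironridge=33 → close Cedarfen (overflow 26)
  37÷3 = 12 each, +1 to first 1
Round 5: Dunmere=34 Greywater=35 Ironridge=45 → close Ironridge (overflow 37)
  45÷2 = 22 each, +1 to first 1
Round 6: Dunmere=57 Greywater=57 → close Greywater (overflow 51)
  57÷1 = 57 each, +1 to first 0

Closure order: Fernhollow, Briarlake, Juniper, Cedarfen, Ironridge, Greywater
Last habitat: Dunmere with 114 animals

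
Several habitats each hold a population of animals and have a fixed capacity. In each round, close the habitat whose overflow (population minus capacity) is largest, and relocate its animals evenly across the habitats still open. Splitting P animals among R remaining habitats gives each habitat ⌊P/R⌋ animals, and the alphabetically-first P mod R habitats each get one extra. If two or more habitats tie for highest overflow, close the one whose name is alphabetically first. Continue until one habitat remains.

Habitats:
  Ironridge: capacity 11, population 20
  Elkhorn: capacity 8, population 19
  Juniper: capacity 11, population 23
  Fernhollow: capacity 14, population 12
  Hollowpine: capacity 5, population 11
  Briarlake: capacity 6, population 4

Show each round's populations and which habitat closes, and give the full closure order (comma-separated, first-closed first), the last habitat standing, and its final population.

Closure order: Juniper, Elkhorn, Ironridge, Hollowpine, Briarlake
Last habitat: Fernhollow with 89 animals

Round 1: Briarlake=4 Elkhorn=19 Fernhollow=12 Hollowpine=11 Ironridge=20 Juniper=23 → close Juniper (overflow 12)
  23÷5 = 4 each, +1 to first 3
Round 2: Briarlake=9 Elkhorn=24 Fernhollow=17 Hollowpine=15 Ironridge=24 → close Elkhorn (overflow 16)
  24÷4 = 6 each, +1 to first 0
Round 3: Briarlake=15 Fernhollow=23 Hollowpine=21 Ironridge=30 → close Ironridge (overflow 19)
  30÷3 = 10 each, +1 to first 0
Round 4: Briarlake=25 Fernhollow=33 Hollowpine=31 → close Hollowpine (overflow 26)
  31÷2 = 15 each, +1 to first 1
Round 5: Briarlake=41 Fernhollow=48 → close Briarlake (overflow 35)
  41÷1 = 41 each, +1 to first 0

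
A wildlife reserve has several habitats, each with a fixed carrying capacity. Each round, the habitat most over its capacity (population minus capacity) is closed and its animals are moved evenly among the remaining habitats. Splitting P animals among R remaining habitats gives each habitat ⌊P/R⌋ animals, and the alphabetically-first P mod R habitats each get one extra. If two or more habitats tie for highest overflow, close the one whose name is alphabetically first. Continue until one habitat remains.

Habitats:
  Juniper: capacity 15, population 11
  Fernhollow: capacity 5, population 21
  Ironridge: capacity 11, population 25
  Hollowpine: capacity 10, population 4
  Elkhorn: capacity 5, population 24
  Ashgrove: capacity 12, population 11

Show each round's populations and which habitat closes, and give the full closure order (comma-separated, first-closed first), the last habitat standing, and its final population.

Closure order: Elkhorn, Fernhollow, Ironridge, Ashgrove, Hollowpine
Last habitat: Juniper with 96 animals

Round 1: Ashgrove=11 Elkhorn=24 Fernhollow=21 Hollowpine=4 Ironridge=25 Juniper=11 → close Elkhorn (overflow 19)
  24÷5 = 4 each, +1 to first 4
Round 2: Ashgrove=16 Fernhollow=26 Hollowpine=9 Ironridge=30 Juniper=15 → close Fernhollow (overflow 21)
  26÷4 = 6 each, +1 to first 2
Round 3: Ashgrove=23 Hollowpine=16 Ironridge=36 Juniper=21 → close Ironridge (overflow 25)
  36÷3 = 12 each, +1 to first 0
Round 4: Ashgrove=35 Hollowpine=28 Juniper=33 → close Ashgrove (overflow 23)
  35÷2 = 17 each, +1 to first 1
Round 5: Hollowpine=46 Juniper=50 → close Hollowpine (overflow 36)
  46÷1 = 46 each, +1 to first 0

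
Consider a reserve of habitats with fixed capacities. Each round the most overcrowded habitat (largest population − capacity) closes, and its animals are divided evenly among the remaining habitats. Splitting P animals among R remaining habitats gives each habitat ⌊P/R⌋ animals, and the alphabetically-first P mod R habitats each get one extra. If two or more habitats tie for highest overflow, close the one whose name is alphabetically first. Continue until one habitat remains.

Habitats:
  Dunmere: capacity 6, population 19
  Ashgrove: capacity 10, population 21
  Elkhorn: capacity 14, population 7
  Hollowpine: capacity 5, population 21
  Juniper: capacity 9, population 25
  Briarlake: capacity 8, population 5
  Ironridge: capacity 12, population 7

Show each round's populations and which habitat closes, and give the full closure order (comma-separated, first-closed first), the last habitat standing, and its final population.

Round 1: Ashgrove=21 Briarlake=5 Dunmere=19 Elkhorn=7 Hollowpine=21 Ironridge=7 Juniper=25 → close Hollowpine (overflow 16)
  21÷6 = 3 each, +1 to first 3
Round 2: Ashgrove=25 Briarlake=9 Dunmere=23 Elkhorn=10 Ironridge=10 Juniper=28 → close Juniper (overflow 19)
  28÷5 = 5 each, +1 to first 3
Round 3: Ashgrove=31 Briarlake=15 Dunmere=29 Elkhorn=15 Ironridge=15 → close Dunmere (overflow 23)
  29÷4 = 7 each, +1 to first 1
Round 4: Ashgrove=39 Briarlake=22 Elkhorn=22 Ironridge=22 → close Ashgrove (overflow 29)
  39÷3 = 13 each, +1 to first 0
Round 5: Briarlake=35 Elkhorn=35 Ironridge=35 → close Briarlake (overflow 27)
  35÷2 = 17 each, +1 to first 1
Round 6: Elkhorn=53 Ironridge=52 → close Ironridge (overflow 40)
  52÷1 = 52 each, +1 to first 0

Closure order: Hollowpine, Juniper, Dunmere, Ashgrove, Briarlake, Ironridge
Last habitat: Elkhorn with 105 animals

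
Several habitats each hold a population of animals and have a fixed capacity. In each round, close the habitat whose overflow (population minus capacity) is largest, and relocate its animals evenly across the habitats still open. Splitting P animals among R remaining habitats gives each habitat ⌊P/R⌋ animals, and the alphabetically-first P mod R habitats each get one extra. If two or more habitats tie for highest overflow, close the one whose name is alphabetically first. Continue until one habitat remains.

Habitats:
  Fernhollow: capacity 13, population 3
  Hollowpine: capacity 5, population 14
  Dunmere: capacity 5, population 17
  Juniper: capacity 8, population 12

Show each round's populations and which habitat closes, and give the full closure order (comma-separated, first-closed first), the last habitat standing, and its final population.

Round 1: Dunmere=17 Fernhollow=3 Hollowpine=14 Juniper=12 → close Dunmere (overflow 12)
  17÷3 = 5 each, +1 to first 2
Round 2: Fernhollow=9 Hollowpine=20 Juniper=17 → close Hollowpine (overflow 15)
  20÷2 = 10 each, +1 to first 0
Round 3: Fernhollow=19 Juniper=27 → close Juniper (overflow 19)
  27÷1 = 27 each, +1 to first 0

Closure order: Dunmere, Hollowpine, Juniper
Last habitat: Fernhollow with 46 animals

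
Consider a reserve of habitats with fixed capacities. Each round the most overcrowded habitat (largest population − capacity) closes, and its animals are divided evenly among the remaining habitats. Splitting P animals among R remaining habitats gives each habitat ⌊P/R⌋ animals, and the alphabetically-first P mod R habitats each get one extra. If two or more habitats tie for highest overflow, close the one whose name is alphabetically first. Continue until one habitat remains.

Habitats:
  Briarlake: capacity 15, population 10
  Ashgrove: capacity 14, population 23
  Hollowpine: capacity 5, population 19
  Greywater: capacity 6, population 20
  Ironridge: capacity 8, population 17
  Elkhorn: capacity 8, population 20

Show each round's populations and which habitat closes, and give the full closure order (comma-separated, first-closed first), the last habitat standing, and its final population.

Closure order: Greywater, Hollowpine, Elkhorn, Ashgrove, Ironridge
Last habitat: Briarlake with 109 animals

Round 1: Ashgrove=23 Briarlake=10 Elkhorn=20 Greywater=20 Hollowpine=19 Ironridge=17 → close Greywater (overflow 14)
  20÷5 = 4 each, +1 to first 0
Round 2: Ashgrove=27 Briarlake=14 Elkhorn=24 Hollowpine=23 Ironridge=21 → close Hollowpine (overflow 18)
  23÷4 = 5 each, +1 to first 3
Round 3: Ashgrove=33 Briarlake=20 Elkhorn=30 Ironridge=26 → close Elkhorn (overflow 22)
  30÷3 = 10 each, +1 to first 0
Round 4: Ashgrove=43 Briarlake=30 Ironridge=36 → close Ashgrove (overflow 29)
  43÷2 = 21 each, +1 to first 1
Round 5: Briarlake=52 Ironridge=57 → close Ironridge (overflow 49)
  57÷1 = 57 each, +1 to first 0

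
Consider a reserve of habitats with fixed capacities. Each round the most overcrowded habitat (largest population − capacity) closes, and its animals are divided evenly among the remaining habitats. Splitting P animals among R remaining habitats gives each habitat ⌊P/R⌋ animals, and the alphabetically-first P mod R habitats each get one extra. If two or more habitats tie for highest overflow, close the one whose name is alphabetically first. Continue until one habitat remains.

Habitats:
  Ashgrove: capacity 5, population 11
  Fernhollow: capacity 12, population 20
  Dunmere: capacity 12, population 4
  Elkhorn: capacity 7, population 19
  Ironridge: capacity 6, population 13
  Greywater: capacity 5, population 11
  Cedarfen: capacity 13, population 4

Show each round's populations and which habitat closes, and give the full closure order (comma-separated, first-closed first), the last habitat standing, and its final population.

Round 1: Ashgrove=11 Cedarfen=4 Dunmere=4 Elkhorn=19 Fernhollow=20 Greywater=11 Ironridge=13 → close Elkhorn (overflow 12)
  19÷6 = 3 each, +1 to first 1
Round 2: Ashgrove=15 Cedarfen=7 Dunmere=7 Fernhollow=23 Greywater=14 Ironridge=16 → close Fernhollow (overflow 11)
  23÷5 = 4 each, +1 to first 3
Round 3: Ashgrove=20 Cedarfen=12 Dunmere=12 Greywater=18 Ironridge=20 → close Ashgrove (overflow 15)
  20÷4 = 5 each, +1 to first 0
Round 4: Cedarfen=17 Dunmere=17 Greywater=23 Ironridge=25 → close Ironridge (overflow 19)
  25÷3 = 8 each, +1 to first 1
Round 5: Cedarfen=26 Dunmere=25 Greywater=31 → close Greywater (overflow 26)
  31÷2 = 15 each, +1 to first 1
Round 6: Cedarfen=42 Dunmere=40 → close Cedarfen (overflow 29)
  42÷1 = 42 each, +1 to first 0

Closure order: Elkhorn, Fernhollow, Ashgrove, Ironridge, Greywater, Cedarfen
Last habitat: Dunmere with 82 animals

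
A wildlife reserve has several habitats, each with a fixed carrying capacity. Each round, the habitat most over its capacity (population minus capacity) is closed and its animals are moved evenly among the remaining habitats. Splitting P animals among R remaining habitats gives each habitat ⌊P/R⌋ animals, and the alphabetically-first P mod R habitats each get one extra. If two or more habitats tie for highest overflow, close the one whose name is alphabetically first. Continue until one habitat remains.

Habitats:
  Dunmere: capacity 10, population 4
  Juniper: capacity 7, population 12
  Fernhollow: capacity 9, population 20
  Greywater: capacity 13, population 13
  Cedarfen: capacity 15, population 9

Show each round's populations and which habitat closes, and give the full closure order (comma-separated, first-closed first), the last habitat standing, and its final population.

Closure order: Fernhollow, Juniper, Greywater, Cedarfen
Last habitat: Dunmere with 58 animals

Round 1: Cedarfen=9 Dunmere=4 Fernhollow=20 Greywater=13 Juniper=12 → close Fernhollow (overflow 11)
  20÷4 = 5 each, +1 to first 0
Round 2: Cedarfen=14 Dunmere=9 Greywater=18 Juniper=17 → close Juniper (overflow 10)
  17÷3 = 5 each, +1 to first 2
Round 3: Cedarfen=20 Dunmere=15 Greywater=23 → close Greywater (overflow 10)
  23÷2 = 11 each, +1 to first 1
Round 4: Cedarfen=32 Dunmere=26 → close Cedarfen (overflow 17)
  32÷1 = 32 each, +1 to first 0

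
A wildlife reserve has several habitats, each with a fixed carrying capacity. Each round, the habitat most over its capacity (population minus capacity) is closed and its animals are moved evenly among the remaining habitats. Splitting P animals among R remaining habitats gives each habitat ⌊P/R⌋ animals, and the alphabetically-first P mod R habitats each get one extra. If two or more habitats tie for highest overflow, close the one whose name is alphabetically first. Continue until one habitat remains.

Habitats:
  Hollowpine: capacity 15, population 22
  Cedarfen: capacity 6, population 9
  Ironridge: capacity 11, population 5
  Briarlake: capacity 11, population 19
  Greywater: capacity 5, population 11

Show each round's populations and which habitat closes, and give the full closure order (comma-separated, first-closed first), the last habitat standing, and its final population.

Closure order: Briarlake, Hollowpine, Greywater, Cedarfen
Last habitat: Ironridge with 66 animals

Round 1: Briarlake=19 Cedarfen=9 Greywater=11 Hollowpine=22 Ironridge=5 → close Briarlake (overflow 8)
  19÷4 = 4 each, +1 to first 3
Round 2: Cedarfen=14 Greywater=16 Hollowpine=27 Ironridge=9 → close Hollowpine (overflow 12)
  27÷3 = 9 each, +1 to first 0
Round 3: Cedarfen=23 Greywater=25 Ironridge=18 → close Greywater (overflow 20)
  25÷2 = 12 each, +1 to first 1
Round 4: Cedarfen=36 Ironridge=30 → close Cedarfen (overflow 30)
  36÷1 = 36 each, +1 to first 0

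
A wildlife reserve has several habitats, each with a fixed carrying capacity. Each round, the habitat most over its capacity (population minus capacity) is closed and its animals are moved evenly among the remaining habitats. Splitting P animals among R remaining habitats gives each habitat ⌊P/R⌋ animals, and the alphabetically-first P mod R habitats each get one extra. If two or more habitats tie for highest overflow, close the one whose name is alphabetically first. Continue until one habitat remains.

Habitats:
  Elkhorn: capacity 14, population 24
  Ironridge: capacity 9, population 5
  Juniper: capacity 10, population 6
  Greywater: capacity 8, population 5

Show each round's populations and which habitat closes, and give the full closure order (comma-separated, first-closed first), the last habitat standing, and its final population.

Closure order: Elkhorn, Greywater, Ironridge
Last habitat: Juniper with 40 animals

Round 1: Elkhorn=24 Greywater=5 Ironridge=5 Juniper=6 → close Elkhorn (overflow 10)
  24÷3 = 8 each, +1 to first 0
Round 2: Greywater=13 Ironridge=13 Juniper=14 → close Greywater (overflow 5)
  13÷2 = 6 each, +1 to first 1
Round 3: Ironridge=20 Juniper=20 → close Ironridge (overflow 11)
  20÷1 = 20 each, +1 to first 0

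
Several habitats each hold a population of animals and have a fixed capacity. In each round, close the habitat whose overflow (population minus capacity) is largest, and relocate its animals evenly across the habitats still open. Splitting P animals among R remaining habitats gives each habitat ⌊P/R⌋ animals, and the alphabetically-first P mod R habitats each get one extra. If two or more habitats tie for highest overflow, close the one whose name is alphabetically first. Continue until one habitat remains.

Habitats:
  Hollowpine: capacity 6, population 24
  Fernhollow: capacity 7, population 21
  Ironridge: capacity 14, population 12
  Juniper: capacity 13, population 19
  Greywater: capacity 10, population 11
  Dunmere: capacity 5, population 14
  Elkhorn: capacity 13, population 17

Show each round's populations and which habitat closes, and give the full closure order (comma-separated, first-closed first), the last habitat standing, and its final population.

Round 1: Dunmere=14 Elkhorn=17 Fernhollow=21 Greywater=11 Hollowpine=24 Ironridge=12 Juniper=19 → close Hollowpine (overflow 18)
  24÷6 = 4 each, +1 to first 0
Round 2: Dunmere=18 Elkhorn=21 Fernhollow=25 Greywater=15 Ironridge=16 Juniper=23 → close Fernhollow (overflow 18)
  25÷5 = 5 each, +1 to first 0
Round 3: Dunmere=23 Elkhorn=26 Greywater=20 Ironridge=21 Juniper=28 → close Dunmere (overflow 18)
  23÷4 = 5 each, +1 to first 3
Round 4: Elkhorn=32 Greywater=26 Ironridge=27 Juniper=33 → close Juniper (overflow 20)
  33÷3 = 11 each, +1 to first 0
Round 5: Elkhorn=43 Greywater=37 Ironridge=38 → close Elkhorn (overflow 30)
  43÷2 = 21 each, +1 to first 1
Round 6: Greywater=59 Ironridge=59 → close Greywater (overflow 49)
  59÷1 = 59 each, +1 to first 0

Closure order: Hollowpine, Fernhollow, Dunmere, Juniper, Elkhorn, Greywater
Last habitat: Ironridge with 118 animals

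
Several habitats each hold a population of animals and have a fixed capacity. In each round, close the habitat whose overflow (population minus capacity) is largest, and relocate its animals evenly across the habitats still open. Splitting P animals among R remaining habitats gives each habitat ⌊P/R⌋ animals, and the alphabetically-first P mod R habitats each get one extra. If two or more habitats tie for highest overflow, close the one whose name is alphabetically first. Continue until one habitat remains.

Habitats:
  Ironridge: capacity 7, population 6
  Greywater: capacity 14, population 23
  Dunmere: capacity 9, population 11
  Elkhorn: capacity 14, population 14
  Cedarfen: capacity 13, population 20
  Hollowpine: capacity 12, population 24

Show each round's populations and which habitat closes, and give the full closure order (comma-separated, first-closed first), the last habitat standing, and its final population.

Closure order: Hollowpine, Greywater, Cedarfen, Dunmere, Elkhorn
Last habitat: Ironridge with 98 animals

Round 1: Cedarfen=20 Dunmere=11 Elkhorn=14 Greywater=23 Hollowpine=24 Ironridge=6 → close Hollowpine (overflow 12)
  24÷5 = 4 each, +1 to first 4
Round 2: Cedarfen=25 Dunmere=16 Elkhorn=19 Greywater=28 Ironridge=10 → close Greywater (overflow 14)
  28÷4 = 7 each, +1 to first 0
Round 3: Cedarfen=32 Dunmere=23 Elkhorn=26 Ironridge=17 → close Cedarfen (overflow 19)
  32÷3 = 10 each, +1 to first 2
Round 4: Dunmere=34 Elkhorn=37 Ironridge=27 → close Dunmere (overflow 25)
  34÷2 = 17 each, +1 to first 0
Round 5: Elkhorn=54 Ironridge=44 → close Elkhorn (overflow 40)
  54÷1 = 54 each, +1 to first 0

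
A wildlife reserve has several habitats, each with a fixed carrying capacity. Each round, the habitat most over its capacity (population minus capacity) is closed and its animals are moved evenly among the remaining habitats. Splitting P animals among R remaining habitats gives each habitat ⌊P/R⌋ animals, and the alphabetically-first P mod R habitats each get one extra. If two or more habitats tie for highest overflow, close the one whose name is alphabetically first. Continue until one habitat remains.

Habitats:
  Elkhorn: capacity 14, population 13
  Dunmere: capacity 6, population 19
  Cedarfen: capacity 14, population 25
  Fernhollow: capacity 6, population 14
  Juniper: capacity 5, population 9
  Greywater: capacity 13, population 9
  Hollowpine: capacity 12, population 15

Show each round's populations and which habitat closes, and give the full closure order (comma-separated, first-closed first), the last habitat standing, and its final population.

Round 1: Cedarfen=25 Dunmere=19 Elkhorn=13 Fernhollow=14 Greywater=9 Hollowpine=15 Juniper=9 → close Dunmere (overflow 13)
  19÷6 = 3 each, +1 to first 1
Round 2: Cedarfen=29 Elkhorn=16 Fernhollow=17 Greywater=12 Hollowpine=18 Juniper=12 → close Cedarfen (overflow 15)
  29÷5 = 5 each, +1 to first 4
Round 3: Elkhorn=22 Fernhollow=23 Greywater=18 Hollowpine=24 Juniper=17 → close Fernhollow (overflow 17)
  23÷4 = 5 each, +1 to first 3
Round 4: Elkhorn=28 Greywater=24 Hollowpine=30 Juniper=22 → close Hollowpine (overflow 18)
  30÷3 = 10 each, +1 to first 0
Round 5: Elkhorn=38 Greywater=34 Juniper=32 → close Juniper (overflow 27)
  32÷2 = 16 each, +1 to first 0
Round 6: Elkhorn=54 Greywater=50 → close Elkhorn (overflow 40)
  54÷1 = 54 each, +1 to first 0

Closure order: Dunmere, Cedarfen, Fernhollow, Hollowpine, Juniper, Elkhorn
Last habitat: Greywater with 104 animals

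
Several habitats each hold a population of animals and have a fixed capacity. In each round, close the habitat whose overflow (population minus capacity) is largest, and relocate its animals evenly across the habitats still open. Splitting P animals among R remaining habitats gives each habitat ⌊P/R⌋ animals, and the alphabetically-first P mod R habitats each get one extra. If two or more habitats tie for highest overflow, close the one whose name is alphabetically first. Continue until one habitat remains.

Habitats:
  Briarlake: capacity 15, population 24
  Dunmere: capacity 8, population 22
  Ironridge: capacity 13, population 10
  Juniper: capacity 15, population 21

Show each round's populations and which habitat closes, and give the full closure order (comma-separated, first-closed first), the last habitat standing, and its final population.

Round 1: Briarlake=24 Dunmere=22 Ironridge=10 Juniper=21 → close Dunmere (overflow 14)
  22÷3 = 7 each, +1 to first 1
Round 2: Briarlake=32 Ironridge=17 Juniper=28 → close Briarlake (overflow 17)
  32÷2 = 16 each, +1 to first 0
Round 3: Ironridge=33 Juniper=44 → close Juniper (overflow 29)
  44÷1 = 44 each, +1 to first 0

Closure order: Dunmere, Briarlake, Juniper
Last habitat: Ironridge with 77 animals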